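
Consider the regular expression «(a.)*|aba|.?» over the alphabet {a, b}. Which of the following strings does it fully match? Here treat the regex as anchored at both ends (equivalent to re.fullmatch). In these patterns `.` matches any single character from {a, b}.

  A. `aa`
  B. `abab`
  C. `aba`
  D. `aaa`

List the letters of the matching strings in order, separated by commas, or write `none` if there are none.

A → match
B → match
C → match
D → no match

A, B, C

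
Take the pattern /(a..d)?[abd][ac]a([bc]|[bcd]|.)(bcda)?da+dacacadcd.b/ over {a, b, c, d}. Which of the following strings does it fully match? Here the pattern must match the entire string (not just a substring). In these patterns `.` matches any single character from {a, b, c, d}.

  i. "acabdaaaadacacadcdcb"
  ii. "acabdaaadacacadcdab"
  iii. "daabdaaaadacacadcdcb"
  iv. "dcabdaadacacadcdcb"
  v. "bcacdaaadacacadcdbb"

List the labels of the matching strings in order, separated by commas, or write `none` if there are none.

i → match
ii → match
iii → match
iv → match
v → match

i, ii, iii, iv, v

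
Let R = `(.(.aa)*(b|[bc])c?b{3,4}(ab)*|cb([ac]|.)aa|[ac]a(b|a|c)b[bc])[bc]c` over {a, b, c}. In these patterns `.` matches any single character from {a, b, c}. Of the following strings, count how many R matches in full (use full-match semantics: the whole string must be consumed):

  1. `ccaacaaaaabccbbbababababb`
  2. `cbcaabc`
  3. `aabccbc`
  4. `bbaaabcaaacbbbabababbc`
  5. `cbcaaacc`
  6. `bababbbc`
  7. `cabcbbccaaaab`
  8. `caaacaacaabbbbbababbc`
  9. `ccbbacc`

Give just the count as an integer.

1 → no match — must end with `c`
2 → match
3 → no match
4 → no match
5 → no match
6 → no match
7 → no match — must end with `c`
8 → match
9 → no match
Total matched: 2

2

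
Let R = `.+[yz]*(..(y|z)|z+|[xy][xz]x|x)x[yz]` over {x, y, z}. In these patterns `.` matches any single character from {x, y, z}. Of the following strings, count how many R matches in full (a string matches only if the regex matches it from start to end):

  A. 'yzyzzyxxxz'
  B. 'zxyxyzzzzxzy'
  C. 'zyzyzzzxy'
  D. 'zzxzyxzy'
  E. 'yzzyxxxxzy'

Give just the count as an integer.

2

A → match
B → no match
C → match
D → no match
E → no match
Total matched: 2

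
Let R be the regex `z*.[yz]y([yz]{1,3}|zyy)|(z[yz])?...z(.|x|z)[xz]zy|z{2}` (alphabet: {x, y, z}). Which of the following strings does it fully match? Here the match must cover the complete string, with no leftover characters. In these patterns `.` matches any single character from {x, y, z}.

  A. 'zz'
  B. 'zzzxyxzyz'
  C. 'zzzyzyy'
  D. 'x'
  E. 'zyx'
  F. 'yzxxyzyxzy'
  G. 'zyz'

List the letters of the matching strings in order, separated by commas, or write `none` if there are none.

A, C

A → match
B → no match
C → match
D → no match
E → no match
F → no match
G → no match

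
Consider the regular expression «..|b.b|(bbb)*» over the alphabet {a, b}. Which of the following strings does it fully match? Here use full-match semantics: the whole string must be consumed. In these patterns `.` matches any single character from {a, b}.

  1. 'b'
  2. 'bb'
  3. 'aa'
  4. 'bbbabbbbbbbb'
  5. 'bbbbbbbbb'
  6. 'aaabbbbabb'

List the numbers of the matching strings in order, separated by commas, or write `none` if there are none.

1 → no match
2 → match
3 → match
4 → no match
5 → match
6 → no match

2, 3, 5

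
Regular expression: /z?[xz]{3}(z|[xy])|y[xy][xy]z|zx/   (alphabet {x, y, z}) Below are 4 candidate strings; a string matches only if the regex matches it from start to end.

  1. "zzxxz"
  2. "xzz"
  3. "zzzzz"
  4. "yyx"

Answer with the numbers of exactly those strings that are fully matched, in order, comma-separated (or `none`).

1. "zzxxz" → match
2. "xzz" → no match
3. "zzzzz" → match
4. "yyx" → no match

1, 3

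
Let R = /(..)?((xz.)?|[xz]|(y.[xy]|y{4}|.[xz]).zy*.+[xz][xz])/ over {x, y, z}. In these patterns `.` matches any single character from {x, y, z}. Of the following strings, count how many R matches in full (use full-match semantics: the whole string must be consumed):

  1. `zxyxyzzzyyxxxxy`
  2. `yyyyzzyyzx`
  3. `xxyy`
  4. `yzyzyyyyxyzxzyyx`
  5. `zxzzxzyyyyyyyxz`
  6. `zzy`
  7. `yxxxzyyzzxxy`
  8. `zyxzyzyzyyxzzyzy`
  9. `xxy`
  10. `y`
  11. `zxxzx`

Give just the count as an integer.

1 → no match
2 → match
3 → no match
4 → no match
5 → match
6 → no match
7 → no match
8 → no match
9 → no match
10 → no match
11 → match
Total matched: 3

3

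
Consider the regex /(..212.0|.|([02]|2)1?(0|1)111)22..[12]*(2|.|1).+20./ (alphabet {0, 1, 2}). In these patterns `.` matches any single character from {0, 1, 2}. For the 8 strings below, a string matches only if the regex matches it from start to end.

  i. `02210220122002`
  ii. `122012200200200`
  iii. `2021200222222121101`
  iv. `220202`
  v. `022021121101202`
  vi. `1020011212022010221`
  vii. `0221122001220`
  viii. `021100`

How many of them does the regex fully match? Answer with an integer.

2

i → no match
ii → match
iii → no match
iv. `220202` → no match
v → match
vi → no match
vii → no match
viii. `021100` → no match
Total matched: 2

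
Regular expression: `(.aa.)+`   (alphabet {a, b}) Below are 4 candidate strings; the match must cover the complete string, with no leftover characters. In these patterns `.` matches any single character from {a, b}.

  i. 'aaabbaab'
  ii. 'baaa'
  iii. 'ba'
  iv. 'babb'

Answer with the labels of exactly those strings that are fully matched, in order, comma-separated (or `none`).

i, ii

i → match
ii → match
iii → no match
iv → no match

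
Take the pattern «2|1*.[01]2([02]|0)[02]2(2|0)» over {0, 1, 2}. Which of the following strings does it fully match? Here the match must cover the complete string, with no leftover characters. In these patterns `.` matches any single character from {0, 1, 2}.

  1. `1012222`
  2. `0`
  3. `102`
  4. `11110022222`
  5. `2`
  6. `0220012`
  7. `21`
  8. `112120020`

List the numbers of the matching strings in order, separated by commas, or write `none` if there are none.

1 → no match
2 → no match
3 → no match
4 → match
5 → match
6 → no match
7 → no match
8 → match

4, 5, 8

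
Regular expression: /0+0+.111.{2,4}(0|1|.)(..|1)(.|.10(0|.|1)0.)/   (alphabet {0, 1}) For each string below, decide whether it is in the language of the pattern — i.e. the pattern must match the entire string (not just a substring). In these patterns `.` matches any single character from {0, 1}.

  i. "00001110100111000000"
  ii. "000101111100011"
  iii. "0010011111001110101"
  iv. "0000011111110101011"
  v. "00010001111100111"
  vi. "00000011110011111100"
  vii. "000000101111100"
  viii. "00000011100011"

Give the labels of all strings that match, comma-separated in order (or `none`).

viii

i → no match
ii → no match
iii → no match
iv → no match
v → no match
vi → no match
vii → no match
viii → match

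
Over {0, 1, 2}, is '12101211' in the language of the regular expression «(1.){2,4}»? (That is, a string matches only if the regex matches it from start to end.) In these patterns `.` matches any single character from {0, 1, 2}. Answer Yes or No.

Yes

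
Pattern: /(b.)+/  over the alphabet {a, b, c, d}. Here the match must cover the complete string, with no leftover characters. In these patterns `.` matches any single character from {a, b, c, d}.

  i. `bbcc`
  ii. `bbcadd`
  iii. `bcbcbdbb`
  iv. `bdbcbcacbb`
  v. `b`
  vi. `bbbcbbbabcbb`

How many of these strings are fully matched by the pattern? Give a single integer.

2

i → no match
ii → no match
iii → match
iv → no match
v → no match
vi → match
Total matched: 2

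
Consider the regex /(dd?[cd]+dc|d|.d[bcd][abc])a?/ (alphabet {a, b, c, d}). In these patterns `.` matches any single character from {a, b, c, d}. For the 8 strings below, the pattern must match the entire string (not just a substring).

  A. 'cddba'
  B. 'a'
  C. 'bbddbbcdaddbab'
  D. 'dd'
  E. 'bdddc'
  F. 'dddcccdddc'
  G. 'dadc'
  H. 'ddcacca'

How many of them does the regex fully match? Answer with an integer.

2

A → match
B → no match
C → no match
D → no match
E → no match
F → match
G → no match
H → no match
Total matched: 2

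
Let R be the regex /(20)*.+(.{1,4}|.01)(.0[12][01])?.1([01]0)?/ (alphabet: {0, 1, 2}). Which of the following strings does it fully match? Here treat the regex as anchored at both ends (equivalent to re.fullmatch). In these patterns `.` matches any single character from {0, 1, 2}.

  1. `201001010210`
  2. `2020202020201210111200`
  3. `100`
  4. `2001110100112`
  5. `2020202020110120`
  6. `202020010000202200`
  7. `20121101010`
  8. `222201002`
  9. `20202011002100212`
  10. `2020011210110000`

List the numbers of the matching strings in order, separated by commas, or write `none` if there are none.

none

1. `201001010210` → no match
2 → no match
3. `100` → no match
4 → no match
5 → no match
6 → no match
7. `20121101010` → no match
8. `222201002` → no match
9 → no match
10 → no match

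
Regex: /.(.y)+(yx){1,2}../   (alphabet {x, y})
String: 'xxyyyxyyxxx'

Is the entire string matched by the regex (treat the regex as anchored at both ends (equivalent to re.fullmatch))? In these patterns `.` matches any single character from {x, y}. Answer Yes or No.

Yes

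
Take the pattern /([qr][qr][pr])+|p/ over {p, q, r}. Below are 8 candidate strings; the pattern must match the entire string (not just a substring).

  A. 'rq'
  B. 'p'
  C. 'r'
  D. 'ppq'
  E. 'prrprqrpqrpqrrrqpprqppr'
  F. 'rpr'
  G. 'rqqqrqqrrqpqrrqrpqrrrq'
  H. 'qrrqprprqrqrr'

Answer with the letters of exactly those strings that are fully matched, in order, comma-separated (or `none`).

B

A → no match
B → match
C → no match
D → no match
E → no match
F → no match
G → no match
H → no match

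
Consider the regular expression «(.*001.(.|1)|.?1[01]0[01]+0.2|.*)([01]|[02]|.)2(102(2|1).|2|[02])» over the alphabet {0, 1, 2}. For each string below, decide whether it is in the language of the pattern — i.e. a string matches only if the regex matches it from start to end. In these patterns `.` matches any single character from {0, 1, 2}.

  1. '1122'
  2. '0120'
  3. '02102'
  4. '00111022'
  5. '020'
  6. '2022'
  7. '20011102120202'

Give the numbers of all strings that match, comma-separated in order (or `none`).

1, 2, 4, 5, 6

1 → match
2 → match
3 → no match
4 → match
5 → match
6 → match
7 → no match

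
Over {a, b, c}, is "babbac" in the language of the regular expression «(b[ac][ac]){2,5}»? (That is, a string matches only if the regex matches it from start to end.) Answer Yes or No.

No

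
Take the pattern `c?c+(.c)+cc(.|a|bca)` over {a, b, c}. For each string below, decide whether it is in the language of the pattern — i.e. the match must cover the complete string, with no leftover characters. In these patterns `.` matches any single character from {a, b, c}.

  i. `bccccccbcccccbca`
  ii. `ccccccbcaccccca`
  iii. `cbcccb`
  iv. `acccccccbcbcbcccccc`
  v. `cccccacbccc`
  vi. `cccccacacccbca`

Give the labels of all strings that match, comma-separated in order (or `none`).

i → no match
ii → match
iii. `cbcccb` → match
iv → no match
v. `cccccacbccc` → no match
vi → match

ii, iii, vi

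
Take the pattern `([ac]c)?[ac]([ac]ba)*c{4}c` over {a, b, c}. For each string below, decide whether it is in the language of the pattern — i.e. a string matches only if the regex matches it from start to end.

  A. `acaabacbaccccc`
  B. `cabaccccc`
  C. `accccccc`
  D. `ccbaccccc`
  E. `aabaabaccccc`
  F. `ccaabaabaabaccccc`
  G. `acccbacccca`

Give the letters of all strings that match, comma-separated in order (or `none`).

A, B, C, D, E, F

A → match
B → match
C → match
D → match
E → match
F → match
G → no match — must end with `cc`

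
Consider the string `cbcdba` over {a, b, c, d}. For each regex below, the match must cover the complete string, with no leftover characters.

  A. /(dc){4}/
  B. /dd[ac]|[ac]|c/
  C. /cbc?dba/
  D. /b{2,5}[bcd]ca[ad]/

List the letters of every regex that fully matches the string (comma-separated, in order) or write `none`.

C

A → no match — must start with `dc`
B → no match
C → match
D → no match — must start with `b`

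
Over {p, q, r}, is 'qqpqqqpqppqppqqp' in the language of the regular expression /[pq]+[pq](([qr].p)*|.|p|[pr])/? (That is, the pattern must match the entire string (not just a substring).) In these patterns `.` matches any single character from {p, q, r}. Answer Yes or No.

Yes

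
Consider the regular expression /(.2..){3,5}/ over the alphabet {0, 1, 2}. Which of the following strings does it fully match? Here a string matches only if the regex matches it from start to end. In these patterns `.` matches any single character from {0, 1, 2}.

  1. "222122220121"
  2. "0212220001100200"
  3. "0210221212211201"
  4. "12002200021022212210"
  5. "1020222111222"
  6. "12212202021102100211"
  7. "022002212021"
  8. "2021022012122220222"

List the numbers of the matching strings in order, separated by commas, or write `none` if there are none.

1. "222122220121" → no match
2 → no match
3 → match
4 → match
5 → no match
6 → match
7. "022002212021" → no match
8 → no match

3, 4, 6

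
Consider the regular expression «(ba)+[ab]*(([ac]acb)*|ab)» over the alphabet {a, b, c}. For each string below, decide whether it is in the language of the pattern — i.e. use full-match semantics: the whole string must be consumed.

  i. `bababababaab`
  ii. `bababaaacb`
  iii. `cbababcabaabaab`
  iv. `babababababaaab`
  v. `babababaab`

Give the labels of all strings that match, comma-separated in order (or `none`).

i, ii, iv, v

i → match
ii → match
iii → no match — must start with `ba`
iv → match
v → match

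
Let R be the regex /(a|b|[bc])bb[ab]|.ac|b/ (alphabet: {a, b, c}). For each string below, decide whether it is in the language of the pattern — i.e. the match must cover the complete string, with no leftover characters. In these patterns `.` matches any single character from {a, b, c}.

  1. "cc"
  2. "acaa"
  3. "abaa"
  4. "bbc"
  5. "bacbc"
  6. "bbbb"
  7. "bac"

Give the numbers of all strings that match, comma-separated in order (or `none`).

1. "cc" → no match
2. "acaa" → no match
3. "abaa" → no match
4. "bbc" → no match
5. "bacbc" → no match
6. "bbbb" → match
7. "bac" → match

6, 7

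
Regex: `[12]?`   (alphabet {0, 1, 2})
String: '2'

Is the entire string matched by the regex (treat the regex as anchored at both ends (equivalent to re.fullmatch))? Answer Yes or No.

Yes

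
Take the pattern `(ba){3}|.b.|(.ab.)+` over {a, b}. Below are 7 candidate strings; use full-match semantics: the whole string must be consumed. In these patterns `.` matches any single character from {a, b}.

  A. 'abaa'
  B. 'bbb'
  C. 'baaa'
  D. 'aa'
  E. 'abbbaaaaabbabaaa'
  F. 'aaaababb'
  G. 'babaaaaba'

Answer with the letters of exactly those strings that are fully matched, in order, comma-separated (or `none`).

B

A → no match
B → match
C → no match
D → no match
E → no match
F → no match
G → no match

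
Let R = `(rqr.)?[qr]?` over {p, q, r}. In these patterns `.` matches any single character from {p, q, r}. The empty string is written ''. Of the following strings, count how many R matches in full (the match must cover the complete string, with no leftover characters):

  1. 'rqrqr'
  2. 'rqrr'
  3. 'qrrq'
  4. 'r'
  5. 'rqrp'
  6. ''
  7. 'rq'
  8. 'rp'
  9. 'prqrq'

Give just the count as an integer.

5

1 → match
2 → match
3 → no match
4 → match
5 → match
6 → match
7 → no match
8 → no match
9 → no match
Total matched: 5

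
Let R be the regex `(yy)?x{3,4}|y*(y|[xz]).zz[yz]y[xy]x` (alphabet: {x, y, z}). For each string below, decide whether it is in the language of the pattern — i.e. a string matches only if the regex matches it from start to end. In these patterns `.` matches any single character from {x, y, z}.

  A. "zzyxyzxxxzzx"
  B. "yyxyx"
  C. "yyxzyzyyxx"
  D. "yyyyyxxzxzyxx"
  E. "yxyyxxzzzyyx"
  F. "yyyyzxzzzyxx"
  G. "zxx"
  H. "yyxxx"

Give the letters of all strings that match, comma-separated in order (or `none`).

F, H

A → no match
B → no match
C → no match
D → no match
E → no match
F → match
G → no match
H → match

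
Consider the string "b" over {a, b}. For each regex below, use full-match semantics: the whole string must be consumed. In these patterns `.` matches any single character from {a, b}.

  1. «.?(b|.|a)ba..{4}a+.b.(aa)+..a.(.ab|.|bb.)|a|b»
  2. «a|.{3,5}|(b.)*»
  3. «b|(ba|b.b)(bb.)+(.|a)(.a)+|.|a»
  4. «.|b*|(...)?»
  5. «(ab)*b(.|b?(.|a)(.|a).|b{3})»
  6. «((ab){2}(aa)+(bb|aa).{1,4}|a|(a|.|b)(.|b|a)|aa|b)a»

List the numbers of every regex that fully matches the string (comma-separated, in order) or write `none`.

1 → match
2 → no match
3 → match
4 → match
5 → no match
6 → no match — must end with "a"

1, 3, 4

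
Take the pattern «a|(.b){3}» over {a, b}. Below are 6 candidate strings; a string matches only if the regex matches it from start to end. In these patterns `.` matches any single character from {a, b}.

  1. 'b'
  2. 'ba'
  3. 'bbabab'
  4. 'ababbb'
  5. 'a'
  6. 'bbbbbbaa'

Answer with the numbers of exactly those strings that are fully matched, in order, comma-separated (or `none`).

3, 4, 5

1 → no match
2 → no match
3 → match
4 → match
5 → match
6 → no match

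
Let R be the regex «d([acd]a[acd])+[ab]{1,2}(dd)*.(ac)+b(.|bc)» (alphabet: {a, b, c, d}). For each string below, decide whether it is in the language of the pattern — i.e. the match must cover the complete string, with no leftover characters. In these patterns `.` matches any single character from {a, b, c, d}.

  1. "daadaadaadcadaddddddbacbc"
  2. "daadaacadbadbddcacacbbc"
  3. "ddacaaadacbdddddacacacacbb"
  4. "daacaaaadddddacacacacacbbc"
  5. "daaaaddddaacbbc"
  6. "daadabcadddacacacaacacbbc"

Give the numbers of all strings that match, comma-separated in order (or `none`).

1 → match
2 → no match
3 → match
4 → match
5 → match
6 → no match

1, 3, 4, 5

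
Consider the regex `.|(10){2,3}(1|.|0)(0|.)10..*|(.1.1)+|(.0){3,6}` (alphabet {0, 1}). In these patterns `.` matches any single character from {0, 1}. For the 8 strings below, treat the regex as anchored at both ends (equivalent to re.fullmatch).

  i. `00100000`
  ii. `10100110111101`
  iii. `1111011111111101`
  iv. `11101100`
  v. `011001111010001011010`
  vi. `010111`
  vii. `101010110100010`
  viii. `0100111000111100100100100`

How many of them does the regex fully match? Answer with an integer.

3

i → match
ii → match
iii → match
iv → no match
v → no match
vi → no match
vii → no match
viii → no match
Total matched: 3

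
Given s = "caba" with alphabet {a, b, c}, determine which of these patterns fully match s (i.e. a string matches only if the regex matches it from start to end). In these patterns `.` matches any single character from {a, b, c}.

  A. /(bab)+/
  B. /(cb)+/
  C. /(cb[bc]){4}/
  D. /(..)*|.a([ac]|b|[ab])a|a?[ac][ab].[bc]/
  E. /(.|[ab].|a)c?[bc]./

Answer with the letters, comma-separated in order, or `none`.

A → no match — must start with "bab"
B → no match — must start with "cb"
C → no match — must start with "cb"
D → match
E → no match

D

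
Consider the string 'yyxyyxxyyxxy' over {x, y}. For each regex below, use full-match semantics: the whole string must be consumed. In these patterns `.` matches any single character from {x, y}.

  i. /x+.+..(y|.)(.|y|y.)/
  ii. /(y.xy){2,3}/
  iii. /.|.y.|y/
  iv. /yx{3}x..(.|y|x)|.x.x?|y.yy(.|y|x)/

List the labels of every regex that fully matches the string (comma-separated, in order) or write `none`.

i → no match — must start with 'x'
ii → match
iii → no match
iv → no match

ii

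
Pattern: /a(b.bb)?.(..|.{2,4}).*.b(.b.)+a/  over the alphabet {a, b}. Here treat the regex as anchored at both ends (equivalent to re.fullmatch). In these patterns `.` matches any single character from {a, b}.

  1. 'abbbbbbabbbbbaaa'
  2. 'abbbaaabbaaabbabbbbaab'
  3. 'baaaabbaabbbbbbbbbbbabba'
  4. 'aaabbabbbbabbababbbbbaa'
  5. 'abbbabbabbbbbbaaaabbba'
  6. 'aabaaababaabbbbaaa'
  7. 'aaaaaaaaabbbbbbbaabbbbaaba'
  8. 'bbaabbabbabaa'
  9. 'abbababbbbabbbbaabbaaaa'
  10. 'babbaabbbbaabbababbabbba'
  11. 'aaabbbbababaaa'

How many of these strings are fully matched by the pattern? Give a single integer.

1

1 → no match
2 → no match — must end with 'a'
3 → no match — must start with 'a'
4 → match
5 → no match
6 → no match
7 → no match
8 → no match — must start with 'a'
9 → no match
10 → no match — must start with 'a'
11 → no match
Total matched: 1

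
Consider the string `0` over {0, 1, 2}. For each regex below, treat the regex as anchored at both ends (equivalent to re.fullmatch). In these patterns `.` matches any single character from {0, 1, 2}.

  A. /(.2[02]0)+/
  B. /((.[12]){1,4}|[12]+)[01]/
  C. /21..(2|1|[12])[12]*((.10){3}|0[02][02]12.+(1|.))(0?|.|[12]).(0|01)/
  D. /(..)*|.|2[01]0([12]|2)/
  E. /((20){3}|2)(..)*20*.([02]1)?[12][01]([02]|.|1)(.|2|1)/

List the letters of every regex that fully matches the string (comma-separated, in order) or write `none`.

A → no match
B → no match
C → no match — must start with `21`
D → match
E → no match

D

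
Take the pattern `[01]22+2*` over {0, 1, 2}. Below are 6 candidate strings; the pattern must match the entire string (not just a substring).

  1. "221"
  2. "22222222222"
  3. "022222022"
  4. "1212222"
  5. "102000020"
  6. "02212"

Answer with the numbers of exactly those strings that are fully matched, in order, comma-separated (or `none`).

none

1. "221" → no match
2. "22222222222" → no match
3. "022222022" → no match
4. "1212222" → no match
5. "102000020" → no match
6. "02212" → no match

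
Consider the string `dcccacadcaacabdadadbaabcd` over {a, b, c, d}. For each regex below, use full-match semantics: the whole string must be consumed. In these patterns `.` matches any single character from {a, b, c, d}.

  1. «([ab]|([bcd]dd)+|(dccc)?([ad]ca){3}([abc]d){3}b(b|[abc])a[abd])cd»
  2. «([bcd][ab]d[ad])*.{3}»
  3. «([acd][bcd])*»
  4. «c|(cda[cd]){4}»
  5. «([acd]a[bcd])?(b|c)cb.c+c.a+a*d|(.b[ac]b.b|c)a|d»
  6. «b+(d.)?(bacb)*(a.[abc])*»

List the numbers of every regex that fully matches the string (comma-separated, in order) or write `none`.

1

1 → match
2 → no match
3 → no match
4 → no match
5 → no match
6 → no match — must start with `b`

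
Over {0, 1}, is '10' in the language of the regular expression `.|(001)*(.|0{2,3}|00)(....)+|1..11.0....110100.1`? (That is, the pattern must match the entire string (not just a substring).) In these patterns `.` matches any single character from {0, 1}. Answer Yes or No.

No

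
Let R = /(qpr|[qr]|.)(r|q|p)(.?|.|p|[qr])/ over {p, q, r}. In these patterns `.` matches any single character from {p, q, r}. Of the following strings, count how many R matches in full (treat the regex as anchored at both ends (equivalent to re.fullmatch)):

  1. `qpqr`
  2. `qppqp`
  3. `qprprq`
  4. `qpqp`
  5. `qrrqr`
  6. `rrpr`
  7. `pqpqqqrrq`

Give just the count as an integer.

0

1 → no match
2 → no match
3 → no match
4 → no match
5 → no match
6 → no match
7 → no match
Total matched: 0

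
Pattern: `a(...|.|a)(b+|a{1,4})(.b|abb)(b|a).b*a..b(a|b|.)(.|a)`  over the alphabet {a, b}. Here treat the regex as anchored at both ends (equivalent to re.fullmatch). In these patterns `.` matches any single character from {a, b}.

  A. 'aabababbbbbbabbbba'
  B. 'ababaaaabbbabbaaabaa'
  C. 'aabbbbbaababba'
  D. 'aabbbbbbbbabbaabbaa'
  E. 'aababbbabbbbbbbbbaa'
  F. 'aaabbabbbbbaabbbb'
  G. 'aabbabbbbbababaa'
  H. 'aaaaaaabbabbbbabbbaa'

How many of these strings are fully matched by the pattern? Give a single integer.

7

A → match
B → match
C → match
D → match
E → no match
F → match
G → match
H → match
Total matched: 7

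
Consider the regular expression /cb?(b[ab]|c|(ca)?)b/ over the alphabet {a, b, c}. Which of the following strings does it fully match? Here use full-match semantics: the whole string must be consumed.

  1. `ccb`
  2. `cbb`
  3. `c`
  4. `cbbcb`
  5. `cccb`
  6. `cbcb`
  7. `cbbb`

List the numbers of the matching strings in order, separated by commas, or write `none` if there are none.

1 → match
2 → match
3 → no match — must end with `b`
4 → no match
5 → no match
6 → match
7 → match

1, 2, 6, 7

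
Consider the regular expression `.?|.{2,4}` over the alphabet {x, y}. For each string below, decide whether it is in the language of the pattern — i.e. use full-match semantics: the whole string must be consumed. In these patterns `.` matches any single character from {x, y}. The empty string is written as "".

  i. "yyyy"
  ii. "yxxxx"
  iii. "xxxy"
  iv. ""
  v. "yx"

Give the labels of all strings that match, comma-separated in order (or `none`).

i, iii, iv, v

i → match
ii → no match
iii → match
iv → match
v → match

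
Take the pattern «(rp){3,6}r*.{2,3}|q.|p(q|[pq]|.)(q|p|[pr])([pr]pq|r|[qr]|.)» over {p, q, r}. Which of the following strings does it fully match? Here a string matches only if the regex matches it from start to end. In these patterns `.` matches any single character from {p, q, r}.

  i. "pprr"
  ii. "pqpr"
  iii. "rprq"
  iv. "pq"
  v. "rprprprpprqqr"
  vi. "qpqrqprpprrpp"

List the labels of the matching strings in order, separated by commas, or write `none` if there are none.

i, ii

i. "pprr" → match
ii. "pqpr" → match
iii. "rprq" → no match
iv. "pq" → no match
v → no match
vi → no match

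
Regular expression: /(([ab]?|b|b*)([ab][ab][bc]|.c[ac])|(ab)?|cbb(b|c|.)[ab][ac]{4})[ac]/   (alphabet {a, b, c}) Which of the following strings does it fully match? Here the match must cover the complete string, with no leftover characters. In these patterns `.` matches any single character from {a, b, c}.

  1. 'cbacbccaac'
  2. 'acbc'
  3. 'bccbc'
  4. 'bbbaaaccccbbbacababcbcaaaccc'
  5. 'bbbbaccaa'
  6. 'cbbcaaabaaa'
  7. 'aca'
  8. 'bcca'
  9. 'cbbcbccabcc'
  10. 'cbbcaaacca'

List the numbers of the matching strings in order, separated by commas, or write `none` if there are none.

8, 10

1 → no match
2 → no match
3 → no match
4 → no match
5 → no match
6 → no match
7 → no match
8 → match
9 → no match
10 → match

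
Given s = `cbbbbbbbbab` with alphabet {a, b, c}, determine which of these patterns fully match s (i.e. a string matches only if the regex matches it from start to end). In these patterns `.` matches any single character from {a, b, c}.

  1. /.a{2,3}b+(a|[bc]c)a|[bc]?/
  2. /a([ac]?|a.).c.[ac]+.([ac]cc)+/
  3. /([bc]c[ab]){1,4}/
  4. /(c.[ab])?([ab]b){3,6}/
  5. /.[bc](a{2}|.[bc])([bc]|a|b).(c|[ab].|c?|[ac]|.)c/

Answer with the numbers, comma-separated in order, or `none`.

1 → no match
2 → no match — must start with `a`
3 → no match
4 → match
5 → no match — must end with `c`

4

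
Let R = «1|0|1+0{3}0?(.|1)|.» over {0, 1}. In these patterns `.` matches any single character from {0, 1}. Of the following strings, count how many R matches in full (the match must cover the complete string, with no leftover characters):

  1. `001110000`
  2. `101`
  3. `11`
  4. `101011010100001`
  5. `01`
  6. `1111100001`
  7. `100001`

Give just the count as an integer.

2

1 → no match
2 → no match
3 → no match
4 → no match
5 → no match
6 → match
7 → match
Total matched: 2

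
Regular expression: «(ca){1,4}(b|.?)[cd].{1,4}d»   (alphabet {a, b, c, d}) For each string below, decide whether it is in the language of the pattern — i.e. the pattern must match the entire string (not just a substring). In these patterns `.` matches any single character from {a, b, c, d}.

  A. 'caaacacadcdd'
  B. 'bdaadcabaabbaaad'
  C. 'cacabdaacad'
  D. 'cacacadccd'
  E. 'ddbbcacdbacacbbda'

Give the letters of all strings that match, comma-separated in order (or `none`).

A → no match
B → no match — must start with 'ca'
C → match
D → match
E → no match — must start with 'ca'

C, D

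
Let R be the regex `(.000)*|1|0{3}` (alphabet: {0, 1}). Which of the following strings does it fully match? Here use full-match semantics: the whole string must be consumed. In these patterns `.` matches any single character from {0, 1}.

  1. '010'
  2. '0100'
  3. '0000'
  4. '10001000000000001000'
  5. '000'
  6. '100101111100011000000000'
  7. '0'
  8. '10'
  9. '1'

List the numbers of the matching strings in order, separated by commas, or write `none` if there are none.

1 → no match
2 → no match
3 → match
4 → match
5 → match
6 → no match
7 → no match
8 → no match
9 → match

3, 4, 5, 9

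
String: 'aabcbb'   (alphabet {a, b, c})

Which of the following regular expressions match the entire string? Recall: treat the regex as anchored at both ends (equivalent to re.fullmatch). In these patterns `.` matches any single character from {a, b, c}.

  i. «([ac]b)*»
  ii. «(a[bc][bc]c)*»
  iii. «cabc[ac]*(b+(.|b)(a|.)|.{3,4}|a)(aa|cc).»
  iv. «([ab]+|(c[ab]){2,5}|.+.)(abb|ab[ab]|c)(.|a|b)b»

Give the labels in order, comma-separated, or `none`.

iv

i → no match
ii → no match
iii → no match — must start with 'cabc'
iv → match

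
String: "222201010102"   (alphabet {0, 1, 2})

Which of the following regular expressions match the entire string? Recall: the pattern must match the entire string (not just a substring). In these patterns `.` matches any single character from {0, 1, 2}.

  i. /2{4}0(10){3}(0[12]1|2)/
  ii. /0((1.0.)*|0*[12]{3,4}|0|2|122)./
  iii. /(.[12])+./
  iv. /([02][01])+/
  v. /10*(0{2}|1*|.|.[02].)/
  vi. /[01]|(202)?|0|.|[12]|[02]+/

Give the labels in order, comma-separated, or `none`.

i

i → match
ii → no match — must start with "0"
iii → no match
iv → no match
v → no match — must start with "1"
vi → no match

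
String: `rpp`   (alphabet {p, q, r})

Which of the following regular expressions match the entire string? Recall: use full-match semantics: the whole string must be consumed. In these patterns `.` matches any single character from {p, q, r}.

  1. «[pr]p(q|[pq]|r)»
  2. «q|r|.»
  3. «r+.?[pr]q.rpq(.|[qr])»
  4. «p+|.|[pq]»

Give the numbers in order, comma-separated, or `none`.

1

1 → match
2 → no match
3 → no match
4 → no match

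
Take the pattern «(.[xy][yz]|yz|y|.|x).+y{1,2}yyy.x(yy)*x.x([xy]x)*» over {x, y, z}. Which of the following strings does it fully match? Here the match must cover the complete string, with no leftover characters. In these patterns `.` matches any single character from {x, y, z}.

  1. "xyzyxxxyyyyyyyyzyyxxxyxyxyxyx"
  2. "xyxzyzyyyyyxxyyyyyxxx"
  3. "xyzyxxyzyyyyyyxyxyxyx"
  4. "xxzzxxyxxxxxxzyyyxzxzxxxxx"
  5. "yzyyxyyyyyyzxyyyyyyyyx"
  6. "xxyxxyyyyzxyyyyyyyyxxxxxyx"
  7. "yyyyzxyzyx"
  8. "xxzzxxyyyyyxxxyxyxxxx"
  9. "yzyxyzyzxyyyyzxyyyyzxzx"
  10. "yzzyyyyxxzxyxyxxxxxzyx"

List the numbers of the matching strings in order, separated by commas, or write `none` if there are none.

6

1 → no match
2 → no match
3 → no match
4 → no match
5 → no match
6 → match
7. "yyyyzxyzyx" → no match
8 → no match
9 → no match
10 → no match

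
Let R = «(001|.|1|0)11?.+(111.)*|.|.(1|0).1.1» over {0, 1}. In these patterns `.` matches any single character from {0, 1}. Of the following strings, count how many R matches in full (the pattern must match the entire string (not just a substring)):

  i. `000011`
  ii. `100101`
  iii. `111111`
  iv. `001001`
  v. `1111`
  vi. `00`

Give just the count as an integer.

3

i → no match
ii → match
iii → match
iv → no match
v → match
vi → no match
Total matched: 3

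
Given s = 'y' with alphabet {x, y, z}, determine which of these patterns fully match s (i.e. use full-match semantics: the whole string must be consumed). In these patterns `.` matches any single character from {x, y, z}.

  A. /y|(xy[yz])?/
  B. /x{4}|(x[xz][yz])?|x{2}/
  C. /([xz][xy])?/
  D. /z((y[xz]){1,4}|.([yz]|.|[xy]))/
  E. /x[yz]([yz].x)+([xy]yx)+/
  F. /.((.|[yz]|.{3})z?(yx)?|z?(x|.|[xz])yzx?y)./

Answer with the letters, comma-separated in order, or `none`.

A → match
B → no match
C → no match
D → no match — must start with 'z'
E → no match — must start with 'x'
F → no match

A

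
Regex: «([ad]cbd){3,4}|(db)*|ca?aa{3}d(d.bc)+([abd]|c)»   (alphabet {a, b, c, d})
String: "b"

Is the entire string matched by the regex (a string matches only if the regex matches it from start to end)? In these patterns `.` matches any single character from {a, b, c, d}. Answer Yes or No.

No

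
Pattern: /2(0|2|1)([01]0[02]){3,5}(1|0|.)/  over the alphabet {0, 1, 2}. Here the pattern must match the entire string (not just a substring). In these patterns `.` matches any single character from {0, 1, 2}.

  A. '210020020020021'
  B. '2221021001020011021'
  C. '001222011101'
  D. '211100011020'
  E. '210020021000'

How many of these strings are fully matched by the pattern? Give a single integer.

2

A → match
B → no match
C → no match — must start with '2'
D → no match
E → match
Total matched: 2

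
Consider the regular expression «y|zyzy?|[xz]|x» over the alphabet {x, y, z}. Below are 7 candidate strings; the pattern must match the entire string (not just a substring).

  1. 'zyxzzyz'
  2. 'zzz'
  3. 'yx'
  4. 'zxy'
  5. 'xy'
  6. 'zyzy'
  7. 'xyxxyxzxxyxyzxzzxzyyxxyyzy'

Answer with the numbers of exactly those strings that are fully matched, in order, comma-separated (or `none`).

1 → no match
2 → no match
3 → no match
4 → no match
5 → no match
6 → match
7 → no match

6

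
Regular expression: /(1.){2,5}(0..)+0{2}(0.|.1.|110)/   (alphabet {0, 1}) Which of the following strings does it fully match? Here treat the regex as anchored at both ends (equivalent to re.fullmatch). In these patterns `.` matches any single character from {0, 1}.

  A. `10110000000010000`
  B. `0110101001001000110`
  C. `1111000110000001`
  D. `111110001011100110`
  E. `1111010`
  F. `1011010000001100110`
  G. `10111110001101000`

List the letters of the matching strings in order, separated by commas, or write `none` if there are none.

A → match
B → no match — must start with `1`
C → no match
D → no match
E → no match
F → no match
G → no match

A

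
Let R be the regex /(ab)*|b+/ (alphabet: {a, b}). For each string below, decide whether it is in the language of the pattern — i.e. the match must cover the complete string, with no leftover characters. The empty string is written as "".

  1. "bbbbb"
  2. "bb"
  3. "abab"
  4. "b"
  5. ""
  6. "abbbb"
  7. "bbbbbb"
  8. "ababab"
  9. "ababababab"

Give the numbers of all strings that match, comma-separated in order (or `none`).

1. "bbbbb" → match
2. "bb" → match
3. "abab" → match
4. "b" → match
5. "" → match
6. "abbbb" → no match
7. "bbbbbb" → match
8. "ababab" → match
9. "ababababab" → match

1, 2, 3, 4, 5, 7, 8, 9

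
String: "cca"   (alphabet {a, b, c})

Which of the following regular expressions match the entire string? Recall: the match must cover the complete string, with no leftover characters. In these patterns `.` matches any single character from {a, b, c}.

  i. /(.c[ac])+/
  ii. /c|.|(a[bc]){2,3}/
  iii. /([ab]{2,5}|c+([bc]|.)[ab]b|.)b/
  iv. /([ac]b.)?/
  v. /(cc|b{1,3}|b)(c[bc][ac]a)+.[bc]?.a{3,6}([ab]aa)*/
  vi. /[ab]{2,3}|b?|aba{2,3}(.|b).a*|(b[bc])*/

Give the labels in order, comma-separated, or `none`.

i

i → match
ii → no match
iii → no match — must end with "b"
iv → no match
v → no match
vi → no match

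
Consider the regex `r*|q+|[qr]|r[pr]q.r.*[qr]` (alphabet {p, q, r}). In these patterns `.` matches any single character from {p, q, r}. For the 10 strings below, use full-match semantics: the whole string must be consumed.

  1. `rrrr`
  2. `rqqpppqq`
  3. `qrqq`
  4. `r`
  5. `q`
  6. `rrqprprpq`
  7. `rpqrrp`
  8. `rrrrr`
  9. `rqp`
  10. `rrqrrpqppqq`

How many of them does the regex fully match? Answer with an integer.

1 → match
2 → no match
3 → no match
4 → match
5 → match
6 → match
7 → no match
8 → match
9 → no match
10 → match
Total matched: 6

6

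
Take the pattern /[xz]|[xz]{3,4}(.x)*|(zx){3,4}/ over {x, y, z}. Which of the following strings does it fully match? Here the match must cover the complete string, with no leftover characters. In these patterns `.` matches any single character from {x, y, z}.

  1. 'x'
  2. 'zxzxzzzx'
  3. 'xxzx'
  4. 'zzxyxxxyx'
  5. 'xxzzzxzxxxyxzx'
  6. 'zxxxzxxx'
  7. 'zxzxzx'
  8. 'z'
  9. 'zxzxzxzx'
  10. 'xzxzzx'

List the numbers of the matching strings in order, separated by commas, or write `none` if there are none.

1, 3, 4, 5, 6, 7, 8, 9, 10

1 → match
2 → no match
3 → match
4 → match
5 → match
6 → match
7 → match
8 → match
9 → match
10 → match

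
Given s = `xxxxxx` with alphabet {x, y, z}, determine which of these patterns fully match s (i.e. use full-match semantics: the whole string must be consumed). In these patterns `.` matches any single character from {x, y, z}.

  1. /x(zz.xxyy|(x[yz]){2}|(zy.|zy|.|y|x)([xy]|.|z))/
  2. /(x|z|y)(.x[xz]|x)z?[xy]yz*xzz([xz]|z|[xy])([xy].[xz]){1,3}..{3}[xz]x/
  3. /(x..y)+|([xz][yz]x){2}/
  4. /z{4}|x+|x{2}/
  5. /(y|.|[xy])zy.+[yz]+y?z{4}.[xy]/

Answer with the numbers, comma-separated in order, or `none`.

4

1 → no match
2 → no match
3 → no match
4 → match
5 → no match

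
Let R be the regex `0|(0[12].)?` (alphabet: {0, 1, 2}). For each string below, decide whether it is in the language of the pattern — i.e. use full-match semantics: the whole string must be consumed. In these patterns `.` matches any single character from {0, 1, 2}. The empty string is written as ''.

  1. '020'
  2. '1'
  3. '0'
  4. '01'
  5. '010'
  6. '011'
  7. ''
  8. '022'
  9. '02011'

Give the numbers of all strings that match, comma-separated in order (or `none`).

1, 3, 5, 6, 7, 8

1 → match
2 → no match
3 → match
4 → no match
5 → match
6 → match
7 → match
8 → match
9 → no match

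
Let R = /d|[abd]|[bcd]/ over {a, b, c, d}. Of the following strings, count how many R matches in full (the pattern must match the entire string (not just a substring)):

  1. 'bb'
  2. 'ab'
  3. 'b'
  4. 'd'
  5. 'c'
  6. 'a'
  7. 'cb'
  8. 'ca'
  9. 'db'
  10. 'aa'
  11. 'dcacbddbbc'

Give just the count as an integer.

1 → no match
2 → no match
3 → match
4 → match
5 → match
6 → match
7 → no match
8 → no match
9 → no match
10 → no match
11 → no match
Total matched: 4

4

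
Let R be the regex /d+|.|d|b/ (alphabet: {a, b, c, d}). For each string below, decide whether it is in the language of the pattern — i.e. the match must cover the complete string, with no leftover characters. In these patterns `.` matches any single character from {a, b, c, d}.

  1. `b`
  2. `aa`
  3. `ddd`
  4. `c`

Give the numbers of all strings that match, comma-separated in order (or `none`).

1. `b` → match
2. `aa` → no match
3. `ddd` → match
4. `c` → match

1, 3, 4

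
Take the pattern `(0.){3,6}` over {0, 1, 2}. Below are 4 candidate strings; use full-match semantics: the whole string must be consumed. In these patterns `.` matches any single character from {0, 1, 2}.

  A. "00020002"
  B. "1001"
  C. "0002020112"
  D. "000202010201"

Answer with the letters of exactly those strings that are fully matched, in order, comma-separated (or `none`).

A, D

A. "00020002" → match
B. "1001" → no match — must start with "0"
C. "0002020112" → no match
D. "000202010201" → match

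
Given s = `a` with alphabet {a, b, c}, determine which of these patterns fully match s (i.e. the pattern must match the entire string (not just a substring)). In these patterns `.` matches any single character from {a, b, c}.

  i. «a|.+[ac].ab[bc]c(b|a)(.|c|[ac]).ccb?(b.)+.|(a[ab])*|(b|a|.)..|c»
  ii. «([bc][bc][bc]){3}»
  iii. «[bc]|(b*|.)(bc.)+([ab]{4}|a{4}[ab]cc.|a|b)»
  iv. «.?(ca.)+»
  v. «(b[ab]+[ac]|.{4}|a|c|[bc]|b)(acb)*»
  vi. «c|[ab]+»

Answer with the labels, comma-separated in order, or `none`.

i, v, vi

i → match
ii → no match
iii → no match
iv → no match
v → match
vi → match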